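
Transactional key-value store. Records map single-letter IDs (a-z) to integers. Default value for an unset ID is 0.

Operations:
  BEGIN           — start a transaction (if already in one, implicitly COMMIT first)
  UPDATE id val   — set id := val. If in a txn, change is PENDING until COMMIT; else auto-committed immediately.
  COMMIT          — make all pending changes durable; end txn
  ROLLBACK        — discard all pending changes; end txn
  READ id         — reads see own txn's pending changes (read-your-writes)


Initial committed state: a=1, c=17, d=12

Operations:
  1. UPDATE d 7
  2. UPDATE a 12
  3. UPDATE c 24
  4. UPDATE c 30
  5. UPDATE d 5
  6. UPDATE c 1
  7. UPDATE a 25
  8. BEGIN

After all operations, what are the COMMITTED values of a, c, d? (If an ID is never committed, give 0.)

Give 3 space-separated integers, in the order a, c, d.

Answer: 25 1 5

Derivation:
Initial committed: {a=1, c=17, d=12}
Op 1: UPDATE d=7 (auto-commit; committed d=7)
Op 2: UPDATE a=12 (auto-commit; committed a=12)
Op 3: UPDATE c=24 (auto-commit; committed c=24)
Op 4: UPDATE c=30 (auto-commit; committed c=30)
Op 5: UPDATE d=5 (auto-commit; committed d=5)
Op 6: UPDATE c=1 (auto-commit; committed c=1)
Op 7: UPDATE a=25 (auto-commit; committed a=25)
Op 8: BEGIN: in_txn=True, pending={}
Final committed: {a=25, c=1, d=5}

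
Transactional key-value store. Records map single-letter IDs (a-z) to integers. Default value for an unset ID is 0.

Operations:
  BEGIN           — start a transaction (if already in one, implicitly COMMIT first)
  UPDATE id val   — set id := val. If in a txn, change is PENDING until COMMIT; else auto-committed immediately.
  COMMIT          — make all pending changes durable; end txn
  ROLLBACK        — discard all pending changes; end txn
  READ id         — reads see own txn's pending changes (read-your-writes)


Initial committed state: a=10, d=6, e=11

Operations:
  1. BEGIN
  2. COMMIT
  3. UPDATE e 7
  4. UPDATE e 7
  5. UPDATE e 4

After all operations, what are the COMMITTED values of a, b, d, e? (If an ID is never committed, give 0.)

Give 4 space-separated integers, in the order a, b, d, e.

Answer: 10 0 6 4

Derivation:
Initial committed: {a=10, d=6, e=11}
Op 1: BEGIN: in_txn=True, pending={}
Op 2: COMMIT: merged [] into committed; committed now {a=10, d=6, e=11}
Op 3: UPDATE e=7 (auto-commit; committed e=7)
Op 4: UPDATE e=7 (auto-commit; committed e=7)
Op 5: UPDATE e=4 (auto-commit; committed e=4)
Final committed: {a=10, d=6, e=4}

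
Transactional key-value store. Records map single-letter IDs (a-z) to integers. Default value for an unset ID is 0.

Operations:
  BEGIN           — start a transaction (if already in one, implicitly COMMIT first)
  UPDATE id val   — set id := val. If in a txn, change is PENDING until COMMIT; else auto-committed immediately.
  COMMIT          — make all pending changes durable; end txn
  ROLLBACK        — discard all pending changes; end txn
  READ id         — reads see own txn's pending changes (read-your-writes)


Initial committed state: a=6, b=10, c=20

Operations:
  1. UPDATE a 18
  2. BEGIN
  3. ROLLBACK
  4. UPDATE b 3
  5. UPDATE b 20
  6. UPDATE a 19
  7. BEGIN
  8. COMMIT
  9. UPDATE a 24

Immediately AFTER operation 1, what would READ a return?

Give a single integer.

Initial committed: {a=6, b=10, c=20}
Op 1: UPDATE a=18 (auto-commit; committed a=18)
After op 1: visible(a) = 18 (pending={}, committed={a=18, b=10, c=20})

Answer: 18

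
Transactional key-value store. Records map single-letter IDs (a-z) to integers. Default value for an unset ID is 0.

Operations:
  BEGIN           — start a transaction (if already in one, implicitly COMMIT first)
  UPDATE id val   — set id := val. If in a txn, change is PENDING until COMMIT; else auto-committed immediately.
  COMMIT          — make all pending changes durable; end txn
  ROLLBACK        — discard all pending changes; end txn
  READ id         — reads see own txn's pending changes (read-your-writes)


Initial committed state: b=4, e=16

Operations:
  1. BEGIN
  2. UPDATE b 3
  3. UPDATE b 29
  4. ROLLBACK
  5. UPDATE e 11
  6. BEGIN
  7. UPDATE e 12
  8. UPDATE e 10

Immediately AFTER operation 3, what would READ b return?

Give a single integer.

Answer: 29

Derivation:
Initial committed: {b=4, e=16}
Op 1: BEGIN: in_txn=True, pending={}
Op 2: UPDATE b=3 (pending; pending now {b=3})
Op 3: UPDATE b=29 (pending; pending now {b=29})
After op 3: visible(b) = 29 (pending={b=29}, committed={b=4, e=16})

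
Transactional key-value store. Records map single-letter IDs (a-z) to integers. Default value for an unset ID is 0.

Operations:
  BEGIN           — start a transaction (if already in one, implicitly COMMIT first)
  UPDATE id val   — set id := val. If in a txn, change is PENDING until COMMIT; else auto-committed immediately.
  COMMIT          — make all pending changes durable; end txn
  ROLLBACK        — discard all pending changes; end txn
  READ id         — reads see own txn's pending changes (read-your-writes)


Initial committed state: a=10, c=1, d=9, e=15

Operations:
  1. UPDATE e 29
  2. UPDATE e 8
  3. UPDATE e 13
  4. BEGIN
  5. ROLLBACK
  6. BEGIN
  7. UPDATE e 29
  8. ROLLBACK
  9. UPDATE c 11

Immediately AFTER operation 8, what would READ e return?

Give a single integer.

Answer: 13

Derivation:
Initial committed: {a=10, c=1, d=9, e=15}
Op 1: UPDATE e=29 (auto-commit; committed e=29)
Op 2: UPDATE e=8 (auto-commit; committed e=8)
Op 3: UPDATE e=13 (auto-commit; committed e=13)
Op 4: BEGIN: in_txn=True, pending={}
Op 5: ROLLBACK: discarded pending []; in_txn=False
Op 6: BEGIN: in_txn=True, pending={}
Op 7: UPDATE e=29 (pending; pending now {e=29})
Op 8: ROLLBACK: discarded pending ['e']; in_txn=False
After op 8: visible(e) = 13 (pending={}, committed={a=10, c=1, d=9, e=13})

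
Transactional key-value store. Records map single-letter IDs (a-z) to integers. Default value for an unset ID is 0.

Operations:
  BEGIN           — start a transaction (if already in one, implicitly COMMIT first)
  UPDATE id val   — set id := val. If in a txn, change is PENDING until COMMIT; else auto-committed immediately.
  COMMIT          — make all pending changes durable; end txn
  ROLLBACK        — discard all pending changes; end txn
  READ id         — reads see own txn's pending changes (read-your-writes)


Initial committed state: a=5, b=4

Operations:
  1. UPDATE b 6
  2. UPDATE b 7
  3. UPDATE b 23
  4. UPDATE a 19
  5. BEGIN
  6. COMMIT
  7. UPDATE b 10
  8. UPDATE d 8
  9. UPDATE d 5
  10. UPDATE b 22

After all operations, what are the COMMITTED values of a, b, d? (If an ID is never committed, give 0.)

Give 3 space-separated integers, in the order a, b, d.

Answer: 19 22 5

Derivation:
Initial committed: {a=5, b=4}
Op 1: UPDATE b=6 (auto-commit; committed b=6)
Op 2: UPDATE b=7 (auto-commit; committed b=7)
Op 3: UPDATE b=23 (auto-commit; committed b=23)
Op 4: UPDATE a=19 (auto-commit; committed a=19)
Op 5: BEGIN: in_txn=True, pending={}
Op 6: COMMIT: merged [] into committed; committed now {a=19, b=23}
Op 7: UPDATE b=10 (auto-commit; committed b=10)
Op 8: UPDATE d=8 (auto-commit; committed d=8)
Op 9: UPDATE d=5 (auto-commit; committed d=5)
Op 10: UPDATE b=22 (auto-commit; committed b=22)
Final committed: {a=19, b=22, d=5}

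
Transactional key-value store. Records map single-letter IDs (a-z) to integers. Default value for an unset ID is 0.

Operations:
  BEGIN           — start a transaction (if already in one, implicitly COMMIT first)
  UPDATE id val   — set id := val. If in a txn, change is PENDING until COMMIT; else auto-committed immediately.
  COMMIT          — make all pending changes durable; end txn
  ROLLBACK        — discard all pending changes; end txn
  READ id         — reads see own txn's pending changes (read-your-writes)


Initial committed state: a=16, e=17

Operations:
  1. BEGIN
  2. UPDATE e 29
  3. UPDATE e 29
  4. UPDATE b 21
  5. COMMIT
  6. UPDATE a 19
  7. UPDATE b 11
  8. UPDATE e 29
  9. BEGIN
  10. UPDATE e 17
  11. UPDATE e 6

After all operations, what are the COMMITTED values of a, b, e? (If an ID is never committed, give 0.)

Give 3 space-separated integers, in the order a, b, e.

Initial committed: {a=16, e=17}
Op 1: BEGIN: in_txn=True, pending={}
Op 2: UPDATE e=29 (pending; pending now {e=29})
Op 3: UPDATE e=29 (pending; pending now {e=29})
Op 4: UPDATE b=21 (pending; pending now {b=21, e=29})
Op 5: COMMIT: merged ['b', 'e'] into committed; committed now {a=16, b=21, e=29}
Op 6: UPDATE a=19 (auto-commit; committed a=19)
Op 7: UPDATE b=11 (auto-commit; committed b=11)
Op 8: UPDATE e=29 (auto-commit; committed e=29)
Op 9: BEGIN: in_txn=True, pending={}
Op 10: UPDATE e=17 (pending; pending now {e=17})
Op 11: UPDATE e=6 (pending; pending now {e=6})
Final committed: {a=19, b=11, e=29}

Answer: 19 11 29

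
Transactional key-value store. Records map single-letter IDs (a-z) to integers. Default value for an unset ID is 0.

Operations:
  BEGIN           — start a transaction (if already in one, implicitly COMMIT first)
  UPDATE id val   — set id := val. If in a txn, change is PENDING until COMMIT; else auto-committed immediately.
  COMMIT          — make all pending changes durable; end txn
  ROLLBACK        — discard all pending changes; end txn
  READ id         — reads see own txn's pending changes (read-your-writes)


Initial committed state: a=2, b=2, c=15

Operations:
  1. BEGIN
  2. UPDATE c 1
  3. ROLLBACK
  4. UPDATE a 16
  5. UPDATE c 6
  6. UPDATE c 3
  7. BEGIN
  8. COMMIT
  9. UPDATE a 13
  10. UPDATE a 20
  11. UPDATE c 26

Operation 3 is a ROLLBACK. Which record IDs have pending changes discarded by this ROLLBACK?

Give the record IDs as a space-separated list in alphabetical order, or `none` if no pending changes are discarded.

Initial committed: {a=2, b=2, c=15}
Op 1: BEGIN: in_txn=True, pending={}
Op 2: UPDATE c=1 (pending; pending now {c=1})
Op 3: ROLLBACK: discarded pending ['c']; in_txn=False
Op 4: UPDATE a=16 (auto-commit; committed a=16)
Op 5: UPDATE c=6 (auto-commit; committed c=6)
Op 6: UPDATE c=3 (auto-commit; committed c=3)
Op 7: BEGIN: in_txn=True, pending={}
Op 8: COMMIT: merged [] into committed; committed now {a=16, b=2, c=3}
Op 9: UPDATE a=13 (auto-commit; committed a=13)
Op 10: UPDATE a=20 (auto-commit; committed a=20)
Op 11: UPDATE c=26 (auto-commit; committed c=26)
ROLLBACK at op 3 discards: ['c']

Answer: c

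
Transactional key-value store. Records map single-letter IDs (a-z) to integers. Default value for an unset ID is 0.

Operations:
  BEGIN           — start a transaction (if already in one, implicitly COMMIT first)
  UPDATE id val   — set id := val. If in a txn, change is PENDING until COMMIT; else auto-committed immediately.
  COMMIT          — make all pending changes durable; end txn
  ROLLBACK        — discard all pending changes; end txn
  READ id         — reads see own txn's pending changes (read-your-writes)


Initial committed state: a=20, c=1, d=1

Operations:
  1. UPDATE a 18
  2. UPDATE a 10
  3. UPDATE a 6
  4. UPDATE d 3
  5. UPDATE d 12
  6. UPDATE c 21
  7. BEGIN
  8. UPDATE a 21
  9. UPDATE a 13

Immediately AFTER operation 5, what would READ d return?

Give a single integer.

Answer: 12

Derivation:
Initial committed: {a=20, c=1, d=1}
Op 1: UPDATE a=18 (auto-commit; committed a=18)
Op 2: UPDATE a=10 (auto-commit; committed a=10)
Op 3: UPDATE a=6 (auto-commit; committed a=6)
Op 4: UPDATE d=3 (auto-commit; committed d=3)
Op 5: UPDATE d=12 (auto-commit; committed d=12)
After op 5: visible(d) = 12 (pending={}, committed={a=6, c=1, d=12})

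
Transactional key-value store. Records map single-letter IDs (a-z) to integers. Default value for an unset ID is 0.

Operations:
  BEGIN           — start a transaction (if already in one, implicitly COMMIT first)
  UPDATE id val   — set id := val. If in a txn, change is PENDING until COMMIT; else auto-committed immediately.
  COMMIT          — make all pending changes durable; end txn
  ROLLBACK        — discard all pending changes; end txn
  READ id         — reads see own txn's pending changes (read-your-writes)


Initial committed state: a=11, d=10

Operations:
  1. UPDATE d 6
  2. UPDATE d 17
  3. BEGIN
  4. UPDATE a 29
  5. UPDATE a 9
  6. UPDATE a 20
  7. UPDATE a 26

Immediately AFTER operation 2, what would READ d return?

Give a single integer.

Initial committed: {a=11, d=10}
Op 1: UPDATE d=6 (auto-commit; committed d=6)
Op 2: UPDATE d=17 (auto-commit; committed d=17)
After op 2: visible(d) = 17 (pending={}, committed={a=11, d=17})

Answer: 17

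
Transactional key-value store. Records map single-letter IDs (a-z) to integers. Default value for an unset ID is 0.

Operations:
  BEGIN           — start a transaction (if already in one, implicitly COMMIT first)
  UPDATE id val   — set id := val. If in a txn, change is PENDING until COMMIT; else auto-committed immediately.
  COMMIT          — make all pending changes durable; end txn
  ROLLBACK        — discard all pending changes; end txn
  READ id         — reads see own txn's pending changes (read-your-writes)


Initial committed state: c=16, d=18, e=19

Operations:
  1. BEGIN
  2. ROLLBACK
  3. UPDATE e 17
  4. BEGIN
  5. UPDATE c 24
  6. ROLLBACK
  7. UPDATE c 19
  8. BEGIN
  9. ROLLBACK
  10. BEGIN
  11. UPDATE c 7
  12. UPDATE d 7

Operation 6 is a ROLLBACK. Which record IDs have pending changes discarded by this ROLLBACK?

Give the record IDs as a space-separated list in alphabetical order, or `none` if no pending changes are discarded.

Initial committed: {c=16, d=18, e=19}
Op 1: BEGIN: in_txn=True, pending={}
Op 2: ROLLBACK: discarded pending []; in_txn=False
Op 3: UPDATE e=17 (auto-commit; committed e=17)
Op 4: BEGIN: in_txn=True, pending={}
Op 5: UPDATE c=24 (pending; pending now {c=24})
Op 6: ROLLBACK: discarded pending ['c']; in_txn=False
Op 7: UPDATE c=19 (auto-commit; committed c=19)
Op 8: BEGIN: in_txn=True, pending={}
Op 9: ROLLBACK: discarded pending []; in_txn=False
Op 10: BEGIN: in_txn=True, pending={}
Op 11: UPDATE c=7 (pending; pending now {c=7})
Op 12: UPDATE d=7 (pending; pending now {c=7, d=7})
ROLLBACK at op 6 discards: ['c']

Answer: c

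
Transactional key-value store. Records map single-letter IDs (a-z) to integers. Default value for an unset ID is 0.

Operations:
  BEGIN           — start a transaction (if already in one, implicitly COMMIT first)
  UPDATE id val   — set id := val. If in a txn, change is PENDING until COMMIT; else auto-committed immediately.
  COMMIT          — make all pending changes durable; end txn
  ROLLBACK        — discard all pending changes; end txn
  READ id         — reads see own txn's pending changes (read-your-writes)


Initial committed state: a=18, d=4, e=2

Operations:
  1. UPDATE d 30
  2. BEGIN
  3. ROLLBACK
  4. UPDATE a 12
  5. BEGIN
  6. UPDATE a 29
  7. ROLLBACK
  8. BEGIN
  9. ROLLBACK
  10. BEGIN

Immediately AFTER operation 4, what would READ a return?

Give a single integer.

Answer: 12

Derivation:
Initial committed: {a=18, d=4, e=2}
Op 1: UPDATE d=30 (auto-commit; committed d=30)
Op 2: BEGIN: in_txn=True, pending={}
Op 3: ROLLBACK: discarded pending []; in_txn=False
Op 4: UPDATE a=12 (auto-commit; committed a=12)
After op 4: visible(a) = 12 (pending={}, committed={a=12, d=30, e=2})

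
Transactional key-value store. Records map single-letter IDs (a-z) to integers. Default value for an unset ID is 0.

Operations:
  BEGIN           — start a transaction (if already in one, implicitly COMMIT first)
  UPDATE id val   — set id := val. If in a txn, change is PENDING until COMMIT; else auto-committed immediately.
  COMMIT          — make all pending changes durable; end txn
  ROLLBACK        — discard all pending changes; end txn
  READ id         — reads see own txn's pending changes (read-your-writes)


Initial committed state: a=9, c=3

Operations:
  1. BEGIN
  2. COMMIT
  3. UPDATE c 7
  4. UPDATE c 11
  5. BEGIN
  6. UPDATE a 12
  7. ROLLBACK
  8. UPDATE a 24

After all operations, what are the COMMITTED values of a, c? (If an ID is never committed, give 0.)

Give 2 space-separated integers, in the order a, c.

Initial committed: {a=9, c=3}
Op 1: BEGIN: in_txn=True, pending={}
Op 2: COMMIT: merged [] into committed; committed now {a=9, c=3}
Op 3: UPDATE c=7 (auto-commit; committed c=7)
Op 4: UPDATE c=11 (auto-commit; committed c=11)
Op 5: BEGIN: in_txn=True, pending={}
Op 6: UPDATE a=12 (pending; pending now {a=12})
Op 7: ROLLBACK: discarded pending ['a']; in_txn=False
Op 8: UPDATE a=24 (auto-commit; committed a=24)
Final committed: {a=24, c=11}

Answer: 24 11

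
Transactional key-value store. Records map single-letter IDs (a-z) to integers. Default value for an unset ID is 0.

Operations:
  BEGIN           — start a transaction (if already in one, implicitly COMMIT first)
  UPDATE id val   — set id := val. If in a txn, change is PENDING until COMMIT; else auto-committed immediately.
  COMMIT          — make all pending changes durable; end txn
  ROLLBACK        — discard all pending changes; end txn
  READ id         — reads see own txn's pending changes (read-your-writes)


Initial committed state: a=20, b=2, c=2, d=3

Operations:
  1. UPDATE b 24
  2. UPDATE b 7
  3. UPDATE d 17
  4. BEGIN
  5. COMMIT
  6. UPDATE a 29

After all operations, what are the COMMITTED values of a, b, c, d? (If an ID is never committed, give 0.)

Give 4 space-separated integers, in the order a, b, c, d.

Answer: 29 7 2 17

Derivation:
Initial committed: {a=20, b=2, c=2, d=3}
Op 1: UPDATE b=24 (auto-commit; committed b=24)
Op 2: UPDATE b=7 (auto-commit; committed b=7)
Op 3: UPDATE d=17 (auto-commit; committed d=17)
Op 4: BEGIN: in_txn=True, pending={}
Op 5: COMMIT: merged [] into committed; committed now {a=20, b=7, c=2, d=17}
Op 6: UPDATE a=29 (auto-commit; committed a=29)
Final committed: {a=29, b=7, c=2, d=17}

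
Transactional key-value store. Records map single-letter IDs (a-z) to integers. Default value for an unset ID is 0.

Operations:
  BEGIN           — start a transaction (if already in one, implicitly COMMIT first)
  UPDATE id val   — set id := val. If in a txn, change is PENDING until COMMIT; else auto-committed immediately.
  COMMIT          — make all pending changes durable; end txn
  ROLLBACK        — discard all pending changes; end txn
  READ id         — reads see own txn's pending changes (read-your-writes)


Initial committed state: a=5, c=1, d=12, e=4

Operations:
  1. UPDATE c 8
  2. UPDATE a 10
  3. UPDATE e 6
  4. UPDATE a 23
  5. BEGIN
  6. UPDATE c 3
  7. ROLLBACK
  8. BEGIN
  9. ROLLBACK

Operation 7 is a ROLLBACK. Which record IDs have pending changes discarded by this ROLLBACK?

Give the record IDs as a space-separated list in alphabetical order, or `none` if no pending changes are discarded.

Answer: c

Derivation:
Initial committed: {a=5, c=1, d=12, e=4}
Op 1: UPDATE c=8 (auto-commit; committed c=8)
Op 2: UPDATE a=10 (auto-commit; committed a=10)
Op 3: UPDATE e=6 (auto-commit; committed e=6)
Op 4: UPDATE a=23 (auto-commit; committed a=23)
Op 5: BEGIN: in_txn=True, pending={}
Op 6: UPDATE c=3 (pending; pending now {c=3})
Op 7: ROLLBACK: discarded pending ['c']; in_txn=False
Op 8: BEGIN: in_txn=True, pending={}
Op 9: ROLLBACK: discarded pending []; in_txn=False
ROLLBACK at op 7 discards: ['c']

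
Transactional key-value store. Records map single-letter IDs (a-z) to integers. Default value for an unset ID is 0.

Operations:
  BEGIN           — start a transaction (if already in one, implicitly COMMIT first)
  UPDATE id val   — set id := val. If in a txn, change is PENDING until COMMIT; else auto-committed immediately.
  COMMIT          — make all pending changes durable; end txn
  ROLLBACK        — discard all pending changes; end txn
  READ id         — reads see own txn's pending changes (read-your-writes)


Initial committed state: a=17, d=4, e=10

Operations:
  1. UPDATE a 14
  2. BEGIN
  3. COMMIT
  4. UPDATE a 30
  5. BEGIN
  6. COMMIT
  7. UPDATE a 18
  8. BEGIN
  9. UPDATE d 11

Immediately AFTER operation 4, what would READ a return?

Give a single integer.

Initial committed: {a=17, d=4, e=10}
Op 1: UPDATE a=14 (auto-commit; committed a=14)
Op 2: BEGIN: in_txn=True, pending={}
Op 3: COMMIT: merged [] into committed; committed now {a=14, d=4, e=10}
Op 4: UPDATE a=30 (auto-commit; committed a=30)
After op 4: visible(a) = 30 (pending={}, committed={a=30, d=4, e=10})

Answer: 30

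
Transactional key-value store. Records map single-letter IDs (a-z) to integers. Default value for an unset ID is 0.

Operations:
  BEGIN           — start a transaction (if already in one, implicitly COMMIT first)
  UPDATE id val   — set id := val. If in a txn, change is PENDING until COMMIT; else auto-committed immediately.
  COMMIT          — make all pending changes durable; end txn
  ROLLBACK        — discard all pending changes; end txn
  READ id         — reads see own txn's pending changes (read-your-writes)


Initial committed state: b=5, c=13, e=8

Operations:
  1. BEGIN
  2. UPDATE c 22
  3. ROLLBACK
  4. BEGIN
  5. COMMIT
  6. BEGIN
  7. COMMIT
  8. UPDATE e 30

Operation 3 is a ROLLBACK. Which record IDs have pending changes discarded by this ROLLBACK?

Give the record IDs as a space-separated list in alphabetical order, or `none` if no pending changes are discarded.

Initial committed: {b=5, c=13, e=8}
Op 1: BEGIN: in_txn=True, pending={}
Op 2: UPDATE c=22 (pending; pending now {c=22})
Op 3: ROLLBACK: discarded pending ['c']; in_txn=False
Op 4: BEGIN: in_txn=True, pending={}
Op 5: COMMIT: merged [] into committed; committed now {b=5, c=13, e=8}
Op 6: BEGIN: in_txn=True, pending={}
Op 7: COMMIT: merged [] into committed; committed now {b=5, c=13, e=8}
Op 8: UPDATE e=30 (auto-commit; committed e=30)
ROLLBACK at op 3 discards: ['c']

Answer: c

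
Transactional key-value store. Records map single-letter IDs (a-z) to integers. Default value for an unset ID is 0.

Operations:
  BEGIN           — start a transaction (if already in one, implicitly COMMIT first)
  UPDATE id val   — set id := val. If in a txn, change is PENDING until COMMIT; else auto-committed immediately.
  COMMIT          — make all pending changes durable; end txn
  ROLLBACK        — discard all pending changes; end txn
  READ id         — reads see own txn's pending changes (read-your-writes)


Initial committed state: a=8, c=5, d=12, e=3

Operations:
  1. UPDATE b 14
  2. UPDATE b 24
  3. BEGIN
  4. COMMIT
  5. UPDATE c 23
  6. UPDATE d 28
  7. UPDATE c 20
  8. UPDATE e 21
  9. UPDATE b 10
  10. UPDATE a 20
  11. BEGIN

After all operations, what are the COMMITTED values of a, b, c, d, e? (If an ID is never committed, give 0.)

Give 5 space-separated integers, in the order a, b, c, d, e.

Initial committed: {a=8, c=5, d=12, e=3}
Op 1: UPDATE b=14 (auto-commit; committed b=14)
Op 2: UPDATE b=24 (auto-commit; committed b=24)
Op 3: BEGIN: in_txn=True, pending={}
Op 4: COMMIT: merged [] into committed; committed now {a=8, b=24, c=5, d=12, e=3}
Op 5: UPDATE c=23 (auto-commit; committed c=23)
Op 6: UPDATE d=28 (auto-commit; committed d=28)
Op 7: UPDATE c=20 (auto-commit; committed c=20)
Op 8: UPDATE e=21 (auto-commit; committed e=21)
Op 9: UPDATE b=10 (auto-commit; committed b=10)
Op 10: UPDATE a=20 (auto-commit; committed a=20)
Op 11: BEGIN: in_txn=True, pending={}
Final committed: {a=20, b=10, c=20, d=28, e=21}

Answer: 20 10 20 28 21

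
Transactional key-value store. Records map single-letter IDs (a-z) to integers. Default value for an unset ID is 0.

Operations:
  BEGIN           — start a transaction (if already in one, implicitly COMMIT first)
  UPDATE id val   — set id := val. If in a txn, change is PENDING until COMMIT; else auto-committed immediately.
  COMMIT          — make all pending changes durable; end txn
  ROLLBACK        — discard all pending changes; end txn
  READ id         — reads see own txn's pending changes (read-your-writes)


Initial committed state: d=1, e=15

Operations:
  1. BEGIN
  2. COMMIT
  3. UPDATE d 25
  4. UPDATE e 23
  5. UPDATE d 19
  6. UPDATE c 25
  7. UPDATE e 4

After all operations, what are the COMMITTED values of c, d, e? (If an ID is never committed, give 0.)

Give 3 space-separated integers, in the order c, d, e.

Initial committed: {d=1, e=15}
Op 1: BEGIN: in_txn=True, pending={}
Op 2: COMMIT: merged [] into committed; committed now {d=1, e=15}
Op 3: UPDATE d=25 (auto-commit; committed d=25)
Op 4: UPDATE e=23 (auto-commit; committed e=23)
Op 5: UPDATE d=19 (auto-commit; committed d=19)
Op 6: UPDATE c=25 (auto-commit; committed c=25)
Op 7: UPDATE e=4 (auto-commit; committed e=4)
Final committed: {c=25, d=19, e=4}

Answer: 25 19 4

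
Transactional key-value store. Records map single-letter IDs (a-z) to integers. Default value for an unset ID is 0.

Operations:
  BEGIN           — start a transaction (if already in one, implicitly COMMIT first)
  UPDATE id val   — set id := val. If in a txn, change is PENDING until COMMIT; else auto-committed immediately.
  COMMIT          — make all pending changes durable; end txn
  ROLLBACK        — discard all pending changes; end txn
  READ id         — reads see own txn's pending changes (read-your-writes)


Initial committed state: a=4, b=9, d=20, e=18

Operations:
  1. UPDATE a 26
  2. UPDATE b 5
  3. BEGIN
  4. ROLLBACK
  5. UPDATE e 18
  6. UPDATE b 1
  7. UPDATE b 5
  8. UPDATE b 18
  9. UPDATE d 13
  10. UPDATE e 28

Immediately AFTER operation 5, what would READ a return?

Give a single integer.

Answer: 26

Derivation:
Initial committed: {a=4, b=9, d=20, e=18}
Op 1: UPDATE a=26 (auto-commit; committed a=26)
Op 2: UPDATE b=5 (auto-commit; committed b=5)
Op 3: BEGIN: in_txn=True, pending={}
Op 4: ROLLBACK: discarded pending []; in_txn=False
Op 5: UPDATE e=18 (auto-commit; committed e=18)
After op 5: visible(a) = 26 (pending={}, committed={a=26, b=5, d=20, e=18})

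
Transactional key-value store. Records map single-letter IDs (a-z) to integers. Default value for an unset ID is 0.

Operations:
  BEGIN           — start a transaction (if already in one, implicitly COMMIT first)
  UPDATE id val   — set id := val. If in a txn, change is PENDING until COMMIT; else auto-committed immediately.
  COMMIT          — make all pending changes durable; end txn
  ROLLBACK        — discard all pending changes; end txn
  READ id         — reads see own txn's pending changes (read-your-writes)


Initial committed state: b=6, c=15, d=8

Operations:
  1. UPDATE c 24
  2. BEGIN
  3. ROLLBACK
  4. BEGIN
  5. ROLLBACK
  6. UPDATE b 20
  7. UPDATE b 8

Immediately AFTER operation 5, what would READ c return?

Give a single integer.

Initial committed: {b=6, c=15, d=8}
Op 1: UPDATE c=24 (auto-commit; committed c=24)
Op 2: BEGIN: in_txn=True, pending={}
Op 3: ROLLBACK: discarded pending []; in_txn=False
Op 4: BEGIN: in_txn=True, pending={}
Op 5: ROLLBACK: discarded pending []; in_txn=False
After op 5: visible(c) = 24 (pending={}, committed={b=6, c=24, d=8})

Answer: 24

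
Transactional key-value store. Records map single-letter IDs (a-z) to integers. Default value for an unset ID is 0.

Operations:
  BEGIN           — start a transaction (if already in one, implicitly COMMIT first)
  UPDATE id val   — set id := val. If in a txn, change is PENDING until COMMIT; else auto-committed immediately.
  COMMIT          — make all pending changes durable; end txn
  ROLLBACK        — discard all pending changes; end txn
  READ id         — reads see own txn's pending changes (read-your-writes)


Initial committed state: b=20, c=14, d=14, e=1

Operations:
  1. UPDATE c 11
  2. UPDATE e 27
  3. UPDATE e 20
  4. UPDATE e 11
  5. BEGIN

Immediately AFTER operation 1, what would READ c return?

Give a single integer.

Answer: 11

Derivation:
Initial committed: {b=20, c=14, d=14, e=1}
Op 1: UPDATE c=11 (auto-commit; committed c=11)
After op 1: visible(c) = 11 (pending={}, committed={b=20, c=11, d=14, e=1})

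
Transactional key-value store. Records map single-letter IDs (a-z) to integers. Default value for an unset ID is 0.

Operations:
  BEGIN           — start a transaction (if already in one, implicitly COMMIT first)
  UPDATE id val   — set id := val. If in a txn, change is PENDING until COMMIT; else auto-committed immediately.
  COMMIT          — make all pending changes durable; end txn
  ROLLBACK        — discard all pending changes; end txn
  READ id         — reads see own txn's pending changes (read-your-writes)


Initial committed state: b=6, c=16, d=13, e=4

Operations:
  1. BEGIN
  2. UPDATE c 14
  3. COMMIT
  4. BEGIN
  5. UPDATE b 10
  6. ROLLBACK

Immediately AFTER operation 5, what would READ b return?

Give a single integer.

Answer: 10

Derivation:
Initial committed: {b=6, c=16, d=13, e=4}
Op 1: BEGIN: in_txn=True, pending={}
Op 2: UPDATE c=14 (pending; pending now {c=14})
Op 3: COMMIT: merged ['c'] into committed; committed now {b=6, c=14, d=13, e=4}
Op 4: BEGIN: in_txn=True, pending={}
Op 5: UPDATE b=10 (pending; pending now {b=10})
After op 5: visible(b) = 10 (pending={b=10}, committed={b=6, c=14, d=13, e=4})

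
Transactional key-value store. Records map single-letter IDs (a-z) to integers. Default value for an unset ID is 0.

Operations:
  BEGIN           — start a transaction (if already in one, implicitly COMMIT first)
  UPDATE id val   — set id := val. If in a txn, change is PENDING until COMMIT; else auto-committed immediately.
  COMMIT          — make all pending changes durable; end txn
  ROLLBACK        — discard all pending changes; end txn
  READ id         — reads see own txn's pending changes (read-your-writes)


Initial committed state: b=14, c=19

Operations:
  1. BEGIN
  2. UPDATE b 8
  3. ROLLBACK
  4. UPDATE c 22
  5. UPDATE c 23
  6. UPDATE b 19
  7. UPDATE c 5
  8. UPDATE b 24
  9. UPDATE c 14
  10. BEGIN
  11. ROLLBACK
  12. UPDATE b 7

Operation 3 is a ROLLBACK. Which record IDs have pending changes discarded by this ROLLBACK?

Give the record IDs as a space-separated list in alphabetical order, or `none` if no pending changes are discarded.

Initial committed: {b=14, c=19}
Op 1: BEGIN: in_txn=True, pending={}
Op 2: UPDATE b=8 (pending; pending now {b=8})
Op 3: ROLLBACK: discarded pending ['b']; in_txn=False
Op 4: UPDATE c=22 (auto-commit; committed c=22)
Op 5: UPDATE c=23 (auto-commit; committed c=23)
Op 6: UPDATE b=19 (auto-commit; committed b=19)
Op 7: UPDATE c=5 (auto-commit; committed c=5)
Op 8: UPDATE b=24 (auto-commit; committed b=24)
Op 9: UPDATE c=14 (auto-commit; committed c=14)
Op 10: BEGIN: in_txn=True, pending={}
Op 11: ROLLBACK: discarded pending []; in_txn=False
Op 12: UPDATE b=7 (auto-commit; committed b=7)
ROLLBACK at op 3 discards: ['b']

Answer: b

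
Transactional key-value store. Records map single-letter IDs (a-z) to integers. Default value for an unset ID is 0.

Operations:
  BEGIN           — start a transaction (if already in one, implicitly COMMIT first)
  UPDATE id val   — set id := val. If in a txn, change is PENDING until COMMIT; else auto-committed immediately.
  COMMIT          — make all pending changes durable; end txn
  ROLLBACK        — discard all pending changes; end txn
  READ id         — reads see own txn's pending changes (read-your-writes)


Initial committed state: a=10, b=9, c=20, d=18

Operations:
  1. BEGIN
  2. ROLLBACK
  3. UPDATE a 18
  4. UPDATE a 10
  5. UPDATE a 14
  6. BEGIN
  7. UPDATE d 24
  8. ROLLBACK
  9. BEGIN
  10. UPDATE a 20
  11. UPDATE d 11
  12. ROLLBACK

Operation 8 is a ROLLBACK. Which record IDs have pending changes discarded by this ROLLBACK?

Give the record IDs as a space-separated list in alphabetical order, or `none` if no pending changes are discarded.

Answer: d

Derivation:
Initial committed: {a=10, b=9, c=20, d=18}
Op 1: BEGIN: in_txn=True, pending={}
Op 2: ROLLBACK: discarded pending []; in_txn=False
Op 3: UPDATE a=18 (auto-commit; committed a=18)
Op 4: UPDATE a=10 (auto-commit; committed a=10)
Op 5: UPDATE a=14 (auto-commit; committed a=14)
Op 6: BEGIN: in_txn=True, pending={}
Op 7: UPDATE d=24 (pending; pending now {d=24})
Op 8: ROLLBACK: discarded pending ['d']; in_txn=False
Op 9: BEGIN: in_txn=True, pending={}
Op 10: UPDATE a=20 (pending; pending now {a=20})
Op 11: UPDATE d=11 (pending; pending now {a=20, d=11})
Op 12: ROLLBACK: discarded pending ['a', 'd']; in_txn=False
ROLLBACK at op 8 discards: ['d']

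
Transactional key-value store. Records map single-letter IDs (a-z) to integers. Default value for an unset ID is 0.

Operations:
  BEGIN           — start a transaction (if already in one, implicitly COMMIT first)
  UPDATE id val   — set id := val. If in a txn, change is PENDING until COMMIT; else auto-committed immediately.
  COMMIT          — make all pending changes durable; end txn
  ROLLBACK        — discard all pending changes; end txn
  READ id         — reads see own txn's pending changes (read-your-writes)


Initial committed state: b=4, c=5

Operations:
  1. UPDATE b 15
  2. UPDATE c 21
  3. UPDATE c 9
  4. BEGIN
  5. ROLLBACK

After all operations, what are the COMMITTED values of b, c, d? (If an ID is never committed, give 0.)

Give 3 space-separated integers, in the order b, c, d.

Answer: 15 9 0

Derivation:
Initial committed: {b=4, c=5}
Op 1: UPDATE b=15 (auto-commit; committed b=15)
Op 2: UPDATE c=21 (auto-commit; committed c=21)
Op 3: UPDATE c=9 (auto-commit; committed c=9)
Op 4: BEGIN: in_txn=True, pending={}
Op 5: ROLLBACK: discarded pending []; in_txn=False
Final committed: {b=15, c=9}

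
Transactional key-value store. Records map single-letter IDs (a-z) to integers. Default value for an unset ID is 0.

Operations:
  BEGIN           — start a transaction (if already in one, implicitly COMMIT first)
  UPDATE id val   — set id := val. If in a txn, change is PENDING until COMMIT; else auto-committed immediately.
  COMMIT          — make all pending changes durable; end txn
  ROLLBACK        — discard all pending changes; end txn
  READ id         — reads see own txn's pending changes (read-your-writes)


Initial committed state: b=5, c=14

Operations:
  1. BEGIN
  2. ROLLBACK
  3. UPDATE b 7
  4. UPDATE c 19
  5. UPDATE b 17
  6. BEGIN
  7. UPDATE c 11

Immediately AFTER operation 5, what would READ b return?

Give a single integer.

Answer: 17

Derivation:
Initial committed: {b=5, c=14}
Op 1: BEGIN: in_txn=True, pending={}
Op 2: ROLLBACK: discarded pending []; in_txn=False
Op 3: UPDATE b=7 (auto-commit; committed b=7)
Op 4: UPDATE c=19 (auto-commit; committed c=19)
Op 5: UPDATE b=17 (auto-commit; committed b=17)
After op 5: visible(b) = 17 (pending={}, committed={b=17, c=19})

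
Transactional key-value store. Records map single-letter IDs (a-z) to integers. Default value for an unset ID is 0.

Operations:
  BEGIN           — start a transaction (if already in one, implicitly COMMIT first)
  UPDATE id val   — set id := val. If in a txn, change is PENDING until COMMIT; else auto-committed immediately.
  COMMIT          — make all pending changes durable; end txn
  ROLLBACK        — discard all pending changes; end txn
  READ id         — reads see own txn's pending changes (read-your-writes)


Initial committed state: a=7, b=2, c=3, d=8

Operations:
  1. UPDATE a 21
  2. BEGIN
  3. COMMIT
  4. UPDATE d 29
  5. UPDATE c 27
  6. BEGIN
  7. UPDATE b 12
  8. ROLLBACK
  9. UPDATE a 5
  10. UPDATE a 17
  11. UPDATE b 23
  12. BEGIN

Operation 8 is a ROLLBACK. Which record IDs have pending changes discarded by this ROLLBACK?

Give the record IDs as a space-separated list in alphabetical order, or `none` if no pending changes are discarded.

Initial committed: {a=7, b=2, c=3, d=8}
Op 1: UPDATE a=21 (auto-commit; committed a=21)
Op 2: BEGIN: in_txn=True, pending={}
Op 3: COMMIT: merged [] into committed; committed now {a=21, b=2, c=3, d=8}
Op 4: UPDATE d=29 (auto-commit; committed d=29)
Op 5: UPDATE c=27 (auto-commit; committed c=27)
Op 6: BEGIN: in_txn=True, pending={}
Op 7: UPDATE b=12 (pending; pending now {b=12})
Op 8: ROLLBACK: discarded pending ['b']; in_txn=False
Op 9: UPDATE a=5 (auto-commit; committed a=5)
Op 10: UPDATE a=17 (auto-commit; committed a=17)
Op 11: UPDATE b=23 (auto-commit; committed b=23)
Op 12: BEGIN: in_txn=True, pending={}
ROLLBACK at op 8 discards: ['b']

Answer: b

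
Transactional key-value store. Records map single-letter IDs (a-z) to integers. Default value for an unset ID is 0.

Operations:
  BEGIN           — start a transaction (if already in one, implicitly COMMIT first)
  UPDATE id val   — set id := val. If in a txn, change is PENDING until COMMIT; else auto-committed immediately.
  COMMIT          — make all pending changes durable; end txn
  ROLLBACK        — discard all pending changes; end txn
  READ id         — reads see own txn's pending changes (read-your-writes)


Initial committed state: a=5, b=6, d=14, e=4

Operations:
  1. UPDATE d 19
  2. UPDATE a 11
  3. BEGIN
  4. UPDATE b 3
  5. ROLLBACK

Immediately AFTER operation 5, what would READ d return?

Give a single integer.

Answer: 19

Derivation:
Initial committed: {a=5, b=6, d=14, e=4}
Op 1: UPDATE d=19 (auto-commit; committed d=19)
Op 2: UPDATE a=11 (auto-commit; committed a=11)
Op 3: BEGIN: in_txn=True, pending={}
Op 4: UPDATE b=3 (pending; pending now {b=3})
Op 5: ROLLBACK: discarded pending ['b']; in_txn=False
After op 5: visible(d) = 19 (pending={}, committed={a=11, b=6, d=19, e=4})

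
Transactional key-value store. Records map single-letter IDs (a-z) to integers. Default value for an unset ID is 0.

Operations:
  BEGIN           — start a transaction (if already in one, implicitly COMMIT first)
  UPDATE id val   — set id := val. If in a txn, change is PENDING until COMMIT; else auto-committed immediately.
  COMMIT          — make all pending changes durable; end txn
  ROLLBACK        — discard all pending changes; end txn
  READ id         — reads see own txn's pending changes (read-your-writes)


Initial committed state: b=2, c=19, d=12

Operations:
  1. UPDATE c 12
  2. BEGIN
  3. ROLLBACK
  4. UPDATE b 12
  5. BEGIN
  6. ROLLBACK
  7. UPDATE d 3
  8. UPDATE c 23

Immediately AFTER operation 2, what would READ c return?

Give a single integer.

Initial committed: {b=2, c=19, d=12}
Op 1: UPDATE c=12 (auto-commit; committed c=12)
Op 2: BEGIN: in_txn=True, pending={}
After op 2: visible(c) = 12 (pending={}, committed={b=2, c=12, d=12})

Answer: 12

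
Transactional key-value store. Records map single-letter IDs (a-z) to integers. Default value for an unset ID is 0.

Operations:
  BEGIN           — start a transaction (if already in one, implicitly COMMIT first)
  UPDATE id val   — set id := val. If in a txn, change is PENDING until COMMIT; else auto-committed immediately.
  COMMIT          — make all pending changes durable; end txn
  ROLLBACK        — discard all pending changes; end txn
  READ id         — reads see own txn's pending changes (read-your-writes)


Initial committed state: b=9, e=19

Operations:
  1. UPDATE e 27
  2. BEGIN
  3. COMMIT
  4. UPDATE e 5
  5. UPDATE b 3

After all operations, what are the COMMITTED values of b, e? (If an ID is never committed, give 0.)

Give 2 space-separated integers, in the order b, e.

Answer: 3 5

Derivation:
Initial committed: {b=9, e=19}
Op 1: UPDATE e=27 (auto-commit; committed e=27)
Op 2: BEGIN: in_txn=True, pending={}
Op 3: COMMIT: merged [] into committed; committed now {b=9, e=27}
Op 4: UPDATE e=5 (auto-commit; committed e=5)
Op 5: UPDATE b=3 (auto-commit; committed b=3)
Final committed: {b=3, e=5}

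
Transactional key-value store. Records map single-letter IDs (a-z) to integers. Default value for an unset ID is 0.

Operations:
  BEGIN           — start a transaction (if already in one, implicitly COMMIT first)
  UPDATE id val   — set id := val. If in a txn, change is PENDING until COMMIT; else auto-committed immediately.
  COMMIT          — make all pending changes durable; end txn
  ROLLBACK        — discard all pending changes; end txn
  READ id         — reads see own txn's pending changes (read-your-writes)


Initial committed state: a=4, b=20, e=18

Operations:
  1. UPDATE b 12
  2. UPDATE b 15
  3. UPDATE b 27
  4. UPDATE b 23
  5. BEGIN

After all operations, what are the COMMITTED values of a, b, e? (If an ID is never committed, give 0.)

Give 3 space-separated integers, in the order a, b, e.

Initial committed: {a=4, b=20, e=18}
Op 1: UPDATE b=12 (auto-commit; committed b=12)
Op 2: UPDATE b=15 (auto-commit; committed b=15)
Op 3: UPDATE b=27 (auto-commit; committed b=27)
Op 4: UPDATE b=23 (auto-commit; committed b=23)
Op 5: BEGIN: in_txn=True, pending={}
Final committed: {a=4, b=23, e=18}

Answer: 4 23 18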